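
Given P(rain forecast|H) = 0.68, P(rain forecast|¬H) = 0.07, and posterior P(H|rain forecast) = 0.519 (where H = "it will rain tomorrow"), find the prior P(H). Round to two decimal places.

P(H) = 0.10

Bayes' rule in odds form gives O(H|E) = O(H)·[P(E|H)/P(E|¬H)], hence O(H) = O(H|E)/LR.
Posterior odds = 0.519/(1−0.519) = 1.0790. LR = 0.68/0.07 = 9.7143.
Prior odds = 1.0790/9.7143 = 0.1111, so P(H) = 0.1111/(1+0.1111) ≈ 0.10.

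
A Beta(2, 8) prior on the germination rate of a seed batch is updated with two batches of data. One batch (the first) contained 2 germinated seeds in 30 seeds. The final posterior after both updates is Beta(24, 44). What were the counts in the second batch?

20 germinated seeds and 8 non-germinating seeds

Because Beta–binomial updating is additive in the counts, the combined data contributed (α_post−α_prior, β_post−β_prior) successes and failures.
Total across both batches: 24−2=22 germinated seeds, 44−8=36 non-germinating seeds.
Subtract the first batch: 22−2=20 germinated seeds and 36−28=8 non-germinating seeds.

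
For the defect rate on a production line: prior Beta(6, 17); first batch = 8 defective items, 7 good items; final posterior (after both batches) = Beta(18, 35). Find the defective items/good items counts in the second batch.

4 defective items and 11 good items

Sequential conjugate updates are equivalent to a single update on the pooled data, so total successes = posterior α − prior α and total failures = posterior β − prior β.
Total across both batches: 18−6=12 defective items, 35−17=18 good items.
Subtract the first batch: 12−8=4 defective items and 18−7=11 good items.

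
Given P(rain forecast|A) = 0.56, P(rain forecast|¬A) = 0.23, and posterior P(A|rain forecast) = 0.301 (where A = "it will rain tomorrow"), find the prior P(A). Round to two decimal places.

In odds form, posterior odds = prior odds × likelihood ratio, so prior odds = posterior odds ÷ LR.
Posterior odds = 0.301/(1−0.301) = 0.4306. LR = 0.56/0.23 = 2.4348.
Prior odds = 0.4306/2.4348 = 0.1769, so P(A) = 0.1769/(1+0.1769) ≈ 0.15.

P(A) = 0.15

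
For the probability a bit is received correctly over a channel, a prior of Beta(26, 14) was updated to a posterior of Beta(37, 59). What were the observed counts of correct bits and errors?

Under Beta–binomial conjugacy the posterior parameters are (a+s, b+f).
So s = 37 − 26 = 11 and f = 59 − 14 = 45.

11 correct bits and 45 errors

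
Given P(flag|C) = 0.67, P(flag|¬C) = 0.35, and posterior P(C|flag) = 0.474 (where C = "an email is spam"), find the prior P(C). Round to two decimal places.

In odds form, posterior odds = prior odds × likelihood ratio, so prior odds = posterior odds ÷ LR.
Posterior odds = 0.474/(1−0.474) = 0.9011. LR = 0.67/0.35 = 1.9143.
Prior odds = 0.9011/1.9143 = 0.4707, so P(C) = 0.4707/(1+0.4707) ≈ 0.32.

P(C) = 0.32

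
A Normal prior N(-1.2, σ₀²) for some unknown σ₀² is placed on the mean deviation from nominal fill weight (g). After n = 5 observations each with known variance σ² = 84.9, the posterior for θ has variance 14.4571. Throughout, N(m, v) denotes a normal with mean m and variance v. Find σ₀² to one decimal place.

Posterior precision equals prior precision plus data precision: 1/σ_n² = 1/σ₀² + n/σ².
So 1/σ₀² = 1/14.4571 − 5/84.9 = 0.069170 − 0.058893 = 0.010277.
Hence σ₀² = 1/0.010277 ≈ 97.3.

σ₀² = 97.3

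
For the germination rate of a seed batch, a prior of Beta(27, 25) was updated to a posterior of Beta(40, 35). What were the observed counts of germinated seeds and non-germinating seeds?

Beta is conjugate to the binomial likelihood: posterior = Beta(a+s, b+f).
So s = 40 − 27 = 13 and f = 35 − 25 = 10.

13 germinated seeds and 10 non-germinating seeds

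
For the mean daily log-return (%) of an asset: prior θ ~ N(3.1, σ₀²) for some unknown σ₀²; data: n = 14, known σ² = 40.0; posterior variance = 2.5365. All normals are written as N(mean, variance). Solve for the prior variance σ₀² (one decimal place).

σ₀² = 22.6

Posterior precision equals prior precision plus data precision: 1/σ_n² = 1/σ₀² + n/σ².
So 1/σ₀² = 1/2.5365 − 14/40.0 = 0.394244 − 0.350000 = 0.044244.
Hence σ₀² = 1/0.044244 ≈ 22.6.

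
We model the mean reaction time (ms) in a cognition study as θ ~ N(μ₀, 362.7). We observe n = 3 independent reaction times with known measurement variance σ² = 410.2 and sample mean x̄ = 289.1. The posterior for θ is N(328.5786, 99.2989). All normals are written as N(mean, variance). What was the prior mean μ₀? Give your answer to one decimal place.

The posterior mean is a precision-weighted average: μ_n = (τ₀μ₀ + τ_data·x̄)/(τ₀+τ_data), with τ₀=1/σ₀² and τ_data=n/σ².
Here τ₀ = 1/362.7 = 0.002757 and τ_data = 3/410.2 = 0.007314, so τ_n = 0.010071.
Rearranging for μ₀: μ₀ = (μ_n·τ_n − τ_data·x̄)/τ₀ = (328.5786·0.010071 − 0.007314·289.1) / 0.002757 = 1.194638/0.002757 ≈ 433.3.

μ₀ = 433.3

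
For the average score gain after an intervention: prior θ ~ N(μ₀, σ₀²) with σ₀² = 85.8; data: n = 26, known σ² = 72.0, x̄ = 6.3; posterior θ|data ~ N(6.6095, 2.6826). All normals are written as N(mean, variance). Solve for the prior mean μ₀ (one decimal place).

The posterior mean is a precision-weighted average: μ_n = (τ₀μ₀ + τ_data·x̄)/(τ₀+τ_data), with τ₀=1/σ₀² and τ_data=n/σ².
Here τ₀ = 1/85.8 = 0.011655 and τ_data = 26/72.0 = 0.361111, so τ_n = 0.372766.
Rearranging for μ₀: μ₀ = (μ_n·τ_n − τ_data·x̄)/τ₀ = (6.6095·0.372766 − 0.361111·6.3) / 0.011655 = 0.188798/0.011655 ≈ 16.2.

μ₀ = 16.2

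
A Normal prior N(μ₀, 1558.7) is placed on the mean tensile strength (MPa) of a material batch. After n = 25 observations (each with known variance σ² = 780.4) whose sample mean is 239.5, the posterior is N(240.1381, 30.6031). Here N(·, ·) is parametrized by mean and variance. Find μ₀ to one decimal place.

The posterior mean is a precision-weighted average: μ_n = (τ₀μ₀ + τ_data·x̄)/(τ₀+τ_data), with τ₀=1/σ₀² and τ_data=n/σ².
Here τ₀ = 1/1558.7 = 0.000642 and τ_data = 25/780.4 = 0.032035, so τ_n = 0.032677.
Rearranging for μ₀: μ₀ = (μ_n·τ_n − τ_data·x̄)/τ₀ = (240.1381·0.032677 − 0.032035·239.5) / 0.000642 = 0.174610/0.000642 ≈ 272.0.

μ₀ = 272.0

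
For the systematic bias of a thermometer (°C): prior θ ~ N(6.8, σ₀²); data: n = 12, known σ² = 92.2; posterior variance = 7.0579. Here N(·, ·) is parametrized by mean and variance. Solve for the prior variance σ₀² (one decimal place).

Posterior precision equals prior precision plus data precision: 1/σ_n² = 1/σ₀² + n/σ².
So 1/σ₀² = 1/7.0579 − 12/92.2 = 0.141685 − 0.130152 = 0.011533.
Hence σ₀² = 1/0.011533 ≈ 86.7.

σ₀² = 86.7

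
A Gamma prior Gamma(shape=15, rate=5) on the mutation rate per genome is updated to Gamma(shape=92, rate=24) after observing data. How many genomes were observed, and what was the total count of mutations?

A Gamma(α, β) prior (rate parametrization) on a Poisson rate with n observations summing to S gives posterior Gamma(α+S, β+n).
Matching: Σxᵢ = 92 − 15 = 77 and n = 24 − 5 = 19.

n = 19 genomes with total 77 mutations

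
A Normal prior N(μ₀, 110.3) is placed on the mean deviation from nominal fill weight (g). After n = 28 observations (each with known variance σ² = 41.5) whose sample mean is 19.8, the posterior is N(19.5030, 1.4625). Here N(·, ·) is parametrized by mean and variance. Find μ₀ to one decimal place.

μ₀ = -2.6

With known observation variance, the Normal–Normal posterior has precision τ_n = τ₀ + n/σ² and mean μ_n = (τ₀μ₀ + (n/σ²)x̄)/τ_n.
Here τ₀ = 1/110.3 = 0.009066 and τ_data = 28/41.5 = 0.674699, so τ_n = 0.683765.
Rearranging for μ₀: μ₀ = (μ_n·τ_n − τ_data·x̄)/τ₀ = (19.5030·0.683765 − 0.674699·19.8) / 0.009066 = -0.023571/0.009066 ≈ -2.6.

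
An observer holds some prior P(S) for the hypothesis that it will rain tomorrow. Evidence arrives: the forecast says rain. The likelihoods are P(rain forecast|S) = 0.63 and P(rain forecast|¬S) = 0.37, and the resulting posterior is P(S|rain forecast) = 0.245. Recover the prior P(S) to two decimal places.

P(S) = 0.16

In odds form, posterior odds = prior odds × likelihood ratio, so prior odds = posterior odds ÷ LR.
Posterior odds = 0.245/(1−0.245) = 0.3245. LR = 0.63/0.37 = 1.7027.
Prior odds = 0.3245/1.7027 = 0.1906, so P(S) = 0.1906/(1+0.1906) ≈ 0.16.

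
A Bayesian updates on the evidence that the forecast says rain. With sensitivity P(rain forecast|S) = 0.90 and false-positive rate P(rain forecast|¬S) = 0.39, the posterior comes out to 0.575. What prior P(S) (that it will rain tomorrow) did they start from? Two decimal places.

P(S) = 0.37

Bayes' rule in odds form gives O(S|E) = O(S)·[P(E|S)/P(E|¬S)], hence O(S) = O(S|E)/LR.
Posterior odds = 0.575/(1−0.575) = 1.3529. LR = 0.90/0.39 = 2.3077.
Prior odds = 1.3529/2.3077 = 0.5863, so P(S) = 0.5863/(1+0.5863) ≈ 0.37.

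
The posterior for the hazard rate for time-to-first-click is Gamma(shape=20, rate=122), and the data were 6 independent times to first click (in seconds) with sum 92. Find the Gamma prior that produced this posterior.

Gamma–exponential conjugacy: posterior shape = α + n, posterior rate = β + Σtᵢ.
So α = 20 − 6 = 14 and β = 122 − 92 = 30.

Gamma(shape=14, rate=30)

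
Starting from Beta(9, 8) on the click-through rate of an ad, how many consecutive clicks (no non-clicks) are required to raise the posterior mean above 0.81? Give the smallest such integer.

k = 26

After k clicks and 0 non-clicks the posterior is Beta(9+k, 8), with mean (9+k)/(9+8+k).
Set (9+k)/(17+k) > 0.81 and solve: k > (0.81·17 − 9)/(1 − 0.81) = 25.105.
The smallest integer exceeding 25.105 is 26.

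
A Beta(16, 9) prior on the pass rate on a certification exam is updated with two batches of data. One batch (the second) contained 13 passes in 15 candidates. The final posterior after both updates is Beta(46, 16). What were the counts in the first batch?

Sequential conjugate updates are equivalent to a single update on the pooled data, so total successes = posterior α − prior α and total failures = posterior β − prior β.
Total across both batches: 46−16=30 passes, 16−9=7 failures.
Subtract the second batch: 30−13=17 passes and 7−2=5 failures.

17 passes and 5 failures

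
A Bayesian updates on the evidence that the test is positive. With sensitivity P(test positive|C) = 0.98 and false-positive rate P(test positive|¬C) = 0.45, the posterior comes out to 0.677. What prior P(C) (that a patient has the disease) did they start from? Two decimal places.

Bayes' rule in odds form gives O(C|E) = O(C)·[P(E|C)/P(E|¬C)], hence O(C) = O(C|E)/LR.
Posterior odds = 0.677/(1−0.677) = 2.0960. LR = 0.98/0.45 = 2.1778.
Prior odds = 2.0960/2.1778 = 0.9624, so P(C) = 0.9624/(1+0.9624) ≈ 0.49.

P(C) = 0.49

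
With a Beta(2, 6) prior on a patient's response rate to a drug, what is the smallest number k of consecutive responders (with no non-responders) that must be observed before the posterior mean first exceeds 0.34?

k = 2

After k responders and 0 non-responders the posterior is Beta(2+k, 6), with mean (2+k)/(2+6+k).
Set (2+k)/(8+k) > 0.34 and solve: k > (0.34·8 − 2)/(1 − 0.34) = 1.091.
The smallest integer exceeding 1.091 is 2, and checking k=2: (4)/(10) = 0.4000 > 0.34.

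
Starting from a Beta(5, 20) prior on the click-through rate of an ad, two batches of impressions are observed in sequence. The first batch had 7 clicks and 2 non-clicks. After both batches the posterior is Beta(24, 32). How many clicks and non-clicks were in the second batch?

Sequential conjugate updates are equivalent to a single update on the pooled data, so total successes = posterior α − prior α and total failures = posterior β − prior β.
Total across both batches: 24−5=19 clicks, 32−20=12 non-clicks.
Subtract the first batch: 19−7=12 clicks and 12−2=10 non-clicks.

12 clicks and 10 non-clicks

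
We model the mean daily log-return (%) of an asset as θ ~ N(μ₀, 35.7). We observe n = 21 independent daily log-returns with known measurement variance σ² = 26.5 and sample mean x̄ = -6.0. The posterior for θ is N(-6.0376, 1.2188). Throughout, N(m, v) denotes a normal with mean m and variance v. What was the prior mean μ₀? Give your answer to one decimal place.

With known observation variance, the Normal–Normal posterior has precision τ_n = τ₀ + n/σ² and mean μ_n = (τ₀μ₀ + (n/σ²)x̄)/τ_n.
Here τ₀ = 1/35.7 = 0.028011 and τ_data = 21/26.5 = 0.792453, so τ_n = 0.820464.
Rearranging for μ₀: μ₀ = (μ_n·τ_n − τ_data·x̄)/τ₀ = (-6.0376·0.820464 − 0.792453·-6.0) / 0.028011 = -0.198915/0.028011 ≈ -7.1.

μ₀ = -7.1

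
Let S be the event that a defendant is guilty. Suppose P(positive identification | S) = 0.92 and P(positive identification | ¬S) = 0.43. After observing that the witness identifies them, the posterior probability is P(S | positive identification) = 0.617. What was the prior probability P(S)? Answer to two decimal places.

P(S) = 0.43

In odds form, posterior odds = prior odds × likelihood ratio, so prior odds = posterior odds ÷ LR.
Posterior odds = 0.617/(1−0.617) = 1.6110. LR = 0.92/0.43 = 2.1395.
Prior odds = 1.6110/2.1395 = 0.7530, so P(S) = 0.7530/(1+0.7530) ≈ 0.43.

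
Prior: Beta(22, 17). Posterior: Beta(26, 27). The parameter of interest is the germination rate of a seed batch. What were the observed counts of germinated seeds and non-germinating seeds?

4 germinated seeds and 10 non-germinating seeds

Beta is conjugate to the binomial likelihood: posterior = Beta(α+s, β+f).
So s = 26 − 22 = 4 and f = 27 − 17 = 10.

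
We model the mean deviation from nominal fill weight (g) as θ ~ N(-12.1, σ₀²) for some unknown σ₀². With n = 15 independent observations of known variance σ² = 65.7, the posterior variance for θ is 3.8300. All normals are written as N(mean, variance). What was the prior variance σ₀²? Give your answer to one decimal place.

For the Normal–Normal model with known σ², precisions add: τ_n = τ₀ + n/σ².
So 1/σ₀² = 1/3.8300 − 15/65.7 = 0.261097 − 0.228311 = 0.032786.
Hence σ₀² = 1/0.032786 ≈ 30.5.

σ₀² = 30.5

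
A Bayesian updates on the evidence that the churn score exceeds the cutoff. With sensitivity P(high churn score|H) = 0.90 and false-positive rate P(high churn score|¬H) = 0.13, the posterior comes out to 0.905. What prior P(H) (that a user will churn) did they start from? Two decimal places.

Bayes' rule in odds form gives O(H|E) = O(H)·[P(E|H)/P(E|¬H)], hence O(H) = O(H|E)/LR.
Posterior odds = 0.905/(1−0.905) = 9.5263. LR = 0.90/0.13 = 6.9231.
Prior odds = 9.5263/6.9231 = 1.3760, so P(H) = 1.3760/(1+1.3760) ≈ 0.58.

P(H) = 0.58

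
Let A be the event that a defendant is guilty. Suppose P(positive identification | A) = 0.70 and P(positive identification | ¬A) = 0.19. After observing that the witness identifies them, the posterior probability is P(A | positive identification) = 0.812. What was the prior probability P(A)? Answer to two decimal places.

In odds form, posterior odds = prior odds × likelihood ratio, so prior odds = posterior odds ÷ LR.
Posterior odds = 0.812/(1−0.812) = 4.3191. LR = 0.70/0.19 = 3.6842.
Prior odds = 4.3191/3.6842 = 1.1723, so P(A) = 1.1723/(1+1.1723) ≈ 0.54.

P(A) = 0.54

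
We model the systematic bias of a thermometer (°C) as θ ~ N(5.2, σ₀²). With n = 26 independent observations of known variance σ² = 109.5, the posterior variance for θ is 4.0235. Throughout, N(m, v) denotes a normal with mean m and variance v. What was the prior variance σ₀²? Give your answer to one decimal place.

σ₀² = 90.1

For the Normal–Normal model with known σ², precisions add: τ_n = τ₀ + n/σ².
So 1/σ₀² = 1/4.0235 − 26/109.5 = 0.248540 − 0.237443 = 0.011097.
Hence σ₀² = 1/0.011097 ≈ 90.1.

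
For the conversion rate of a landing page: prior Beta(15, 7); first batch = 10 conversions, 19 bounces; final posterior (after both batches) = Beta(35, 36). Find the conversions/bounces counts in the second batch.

Because Beta–binomial updating is additive in the counts, the combined data contributed (α_post−α_prior, β_post−β_prior) successes and failures.
Total across both batches: 35−15=20 conversions, 36−7=29 bounces.
Subtract the first batch: 20−10=10 conversions and 29−19=10 bounces.

10 conversions and 10 bounces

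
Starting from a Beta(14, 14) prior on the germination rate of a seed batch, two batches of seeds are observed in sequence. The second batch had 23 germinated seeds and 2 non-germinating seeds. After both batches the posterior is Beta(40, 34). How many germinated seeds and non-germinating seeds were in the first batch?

3 germinated seeds and 18 non-germinating seeds

Sequential conjugate updates are equivalent to a single update on the pooled data, so total successes = posterior α − prior α and total failures = posterior β − prior β.
Total across both batches: 40−14=26 germinated seeds, 34−14=20 non-germinating seeds.
Subtract the second batch: 26−23=3 germinated seeds and 20−2=18 non-germinating seeds.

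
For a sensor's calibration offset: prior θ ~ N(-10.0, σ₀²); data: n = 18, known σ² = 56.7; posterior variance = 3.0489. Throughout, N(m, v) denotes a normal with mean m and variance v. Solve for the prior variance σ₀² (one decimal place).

σ₀² = 95.0

Posterior precision equals prior precision plus data precision: 1/σ_n² = 1/σ₀² + n/σ².
So 1/σ₀² = 1/3.0489 − 18/56.7 = 0.327987 − 0.317460 = 0.010527.
Hence σ₀² = 1/0.010527 ≈ 95.0.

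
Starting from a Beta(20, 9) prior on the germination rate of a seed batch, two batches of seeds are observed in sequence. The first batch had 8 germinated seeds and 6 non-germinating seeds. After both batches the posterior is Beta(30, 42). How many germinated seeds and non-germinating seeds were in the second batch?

2 germinated seeds and 27 non-germinating seeds

Sequential conjugate updates are equivalent to a single update on the pooled data, so total successes = posterior α − prior α and total failures = posterior β − prior β.
Total across both batches: 30−20=10 germinated seeds, 42−9=33 non-germinating seeds.
Subtract the first batch: 10−8=2 germinated seeds and 33−6=27 non-germinating seeds.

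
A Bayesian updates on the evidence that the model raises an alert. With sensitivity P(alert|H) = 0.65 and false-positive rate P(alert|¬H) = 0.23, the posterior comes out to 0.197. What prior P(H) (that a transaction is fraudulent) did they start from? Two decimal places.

P(H) = 0.08

Bayes' rule in odds form gives O(H|E) = O(H)·[P(E|H)/P(E|¬H)], hence O(H) = O(H|E)/LR.
Posterior odds = 0.197/(1−0.197) = 0.2453. LR = 0.65/0.23 = 2.8261.
Prior odds = 0.2453/2.8261 = 0.0868, so P(H) = 0.0868/(1+0.0868) ≈ 0.08.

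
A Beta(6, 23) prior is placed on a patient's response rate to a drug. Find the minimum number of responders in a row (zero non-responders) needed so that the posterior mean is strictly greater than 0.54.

After k responders and 0 non-responders the posterior is Beta(6+k, 23), with mean (6+k)/(6+23+k).
Set (6+k)/(29+k) > 0.54 and solve: k > (0.54·29 − 6)/(1 − 0.54) = 21.000.
The smallest integer exceeding 21.000 is 22.

k = 22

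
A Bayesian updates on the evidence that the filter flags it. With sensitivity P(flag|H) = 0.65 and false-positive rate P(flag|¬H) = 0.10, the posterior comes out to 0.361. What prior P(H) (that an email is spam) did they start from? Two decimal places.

P(H) = 0.08

In odds form, posterior odds = prior odds × likelihood ratio, so prior odds = posterior odds ÷ LR.
Posterior odds = 0.361/(1−0.361) = 0.5649. LR = 0.65/0.10 = 6.5000.
Prior odds = 0.5649/6.5000 = 0.0869, so P(H) = 0.0869/(1+0.0869) ≈ 0.08.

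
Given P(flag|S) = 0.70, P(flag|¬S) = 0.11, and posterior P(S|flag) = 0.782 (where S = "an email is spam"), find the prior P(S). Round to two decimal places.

P(S) = 0.36

In odds form, posterior odds = prior odds × likelihood ratio, so prior odds = posterior odds ÷ LR.
Posterior odds = 0.782/(1−0.782) = 3.5872. LR = 0.70/0.11 = 6.3636.
Prior odds = 3.5872/6.3636 = 0.5637, so P(S) = 0.5637/(1+0.5637) ≈ 0.36.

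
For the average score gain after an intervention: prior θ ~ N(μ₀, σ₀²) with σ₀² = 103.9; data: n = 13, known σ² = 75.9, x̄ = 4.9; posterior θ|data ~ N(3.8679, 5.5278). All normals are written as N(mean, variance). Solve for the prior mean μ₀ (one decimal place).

With known observation variance, the Normal–Normal posterior has precision τ_n = τ₀ + n/σ² and mean μ_n = (τ₀μ₀ + (n/σ²)x̄)/τ_n.
Here τ₀ = 1/103.9 = 0.009625 and τ_data = 13/75.9 = 0.171278, so τ_n = 0.180903.
Rearranging for μ₀: μ₀ = (μ_n·τ_n − τ_data·x̄)/τ₀ = (3.8679·0.180903 − 0.171278·4.9) / 0.009625 = -0.139547/0.009625 ≈ -14.5.

μ₀ = -14.5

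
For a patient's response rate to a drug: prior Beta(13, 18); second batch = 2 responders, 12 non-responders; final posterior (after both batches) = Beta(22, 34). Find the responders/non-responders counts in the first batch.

7 responders and 4 non-responders

Sequential conjugate updates are equivalent to a single update on the pooled data, so total successes = posterior α − prior α and total failures = posterior β − prior β.
Total across both batches: 22−13=9 responders, 34−18=16 non-responders.
Subtract the second batch: 9−2=7 responders and 16−12=4 non-responders.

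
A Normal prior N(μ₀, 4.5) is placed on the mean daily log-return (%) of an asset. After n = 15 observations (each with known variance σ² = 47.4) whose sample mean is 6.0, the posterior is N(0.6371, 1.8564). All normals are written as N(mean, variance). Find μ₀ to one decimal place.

μ₀ = -7.0

With known observation variance, the Normal–Normal posterior has precision τ_n = τ₀ + n/σ² and mean μ_n = (τ₀μ₀ + (n/σ²)x̄)/τ_n.
Here τ₀ = 1/4.5 = 0.222222 and τ_data = 15/47.4 = 0.316456, so τ_n = 0.538678.
Rearranging for μ₀: μ₀ = (μ_n·τ_n − τ_data·x̄)/τ₀ = (0.6371·0.538678 − 0.316456·6.0) / 0.222222 = -1.555544/0.222222 ≈ -7.0.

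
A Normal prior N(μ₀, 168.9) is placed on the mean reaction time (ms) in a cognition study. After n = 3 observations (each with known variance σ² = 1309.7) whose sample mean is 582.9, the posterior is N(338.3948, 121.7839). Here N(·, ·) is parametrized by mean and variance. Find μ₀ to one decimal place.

μ₀ = 243.8

The posterior mean is a precision-weighted average: μ_n = (τ₀μ₀ + τ_data·x̄)/(τ₀+τ_data), with τ₀=1/σ₀² and τ_data=n/σ².
Here τ₀ = 1/168.9 = 0.005921 and τ_data = 3/1309.7 = 0.002291, so τ_n = 0.008212.
Rearranging for μ₀: μ₀ = (μ_n·τ_n − τ_data·x̄)/τ₀ = (338.3948·0.008212 − 0.002291·582.9) / 0.005921 = 1.443474/0.005921 ≈ 243.8.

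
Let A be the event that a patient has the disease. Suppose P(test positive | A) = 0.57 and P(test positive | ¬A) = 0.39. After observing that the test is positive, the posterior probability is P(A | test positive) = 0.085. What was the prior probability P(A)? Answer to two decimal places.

P(A) = 0.06

In odds form, posterior odds = prior odds × likelihood ratio, so prior odds = posterior odds ÷ LR.
Posterior odds = 0.085/(1−0.085) = 0.0929. LR = 0.57/0.39 = 1.4615.
Prior odds = 0.0929/1.4615 = 0.0636, so P(A) = 0.0636/(1+0.0636) ≈ 0.06.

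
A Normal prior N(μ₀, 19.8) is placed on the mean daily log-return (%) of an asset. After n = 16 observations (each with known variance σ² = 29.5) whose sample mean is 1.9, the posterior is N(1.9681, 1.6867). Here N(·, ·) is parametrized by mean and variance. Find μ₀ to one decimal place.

With known observation variance, the Normal–Normal posterior has precision τ_n = τ₀ + n/σ² and mean μ_n = (τ₀μ₀ + (n/σ²)x̄)/τ_n.
Here τ₀ = 1/19.8 = 0.050505 and τ_data = 16/29.5 = 0.542373, so τ_n = 0.592878.
Rearranging for μ₀: μ₀ = (μ_n·τ_n − τ_data·x̄)/τ₀ = (1.9681·0.592878 − 0.542373·1.9) / 0.050505 = 0.136334/0.050505 ≈ 2.7.

μ₀ = 2.7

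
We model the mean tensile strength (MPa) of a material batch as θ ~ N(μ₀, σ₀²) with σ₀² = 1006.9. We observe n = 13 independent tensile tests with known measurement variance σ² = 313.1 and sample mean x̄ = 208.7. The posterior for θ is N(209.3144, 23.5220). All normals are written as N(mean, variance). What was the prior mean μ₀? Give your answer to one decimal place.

With known observation variance, the Normal–Normal posterior has precision τ_n = τ₀ + n/σ² and mean μ_n = (τ₀μ₀ + (n/σ²)x̄)/τ_n.
Here τ₀ = 1/1006.9 = 0.000993 and τ_data = 13/313.1 = 0.041520, so τ_n = 0.042513.
Rearranging for μ₀: μ₀ = (μ_n·τ_n − τ_data·x̄)/τ₀ = (209.3144·0.042513 − 0.041520·208.7) / 0.000993 = 0.233359/0.000993 ≈ 235.0.

μ₀ = 235.0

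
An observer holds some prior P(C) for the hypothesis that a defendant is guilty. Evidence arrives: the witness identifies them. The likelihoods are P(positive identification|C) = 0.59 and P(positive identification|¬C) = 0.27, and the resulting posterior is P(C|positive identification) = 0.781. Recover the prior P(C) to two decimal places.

Bayes' rule in odds form gives O(C|E) = O(C)·[P(E|C)/P(E|¬C)], hence O(C) = O(C|E)/LR.
Posterior odds = 0.781/(1−0.781) = 3.5662. LR = 0.59/0.27 = 2.1852.
Prior odds = 3.5662/2.1852 = 1.6320, so P(C) = 1.6320/(1+1.6320) ≈ 0.62.

P(C) = 0.62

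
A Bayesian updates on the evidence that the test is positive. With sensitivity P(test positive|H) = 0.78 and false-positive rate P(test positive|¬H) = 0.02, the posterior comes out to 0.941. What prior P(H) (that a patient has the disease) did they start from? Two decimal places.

P(H) = 0.29

Bayes' rule in odds form gives O(H|E) = O(H)·[P(E|H)/P(E|¬H)], hence O(H) = O(H|E)/LR.
Posterior odds = 0.941/(1−0.941) = 15.9492. LR = 0.78/0.02 = 39.0000.
Prior odds = 15.9492/39.0000 = 0.4090, so P(H) = 0.4090/(1+0.4090) ≈ 0.29.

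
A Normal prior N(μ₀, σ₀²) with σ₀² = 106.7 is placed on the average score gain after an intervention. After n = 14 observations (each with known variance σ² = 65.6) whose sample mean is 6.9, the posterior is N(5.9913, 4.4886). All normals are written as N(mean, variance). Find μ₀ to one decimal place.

With known observation variance, the Normal–Normal posterior has precision τ_n = τ₀ + n/σ² and mean μ_n = (τ₀μ₀ + (n/σ²)x̄)/τ_n.
Here τ₀ = 1/106.7 = 0.009372 and τ_data = 14/65.6 = 0.213415, so τ_n = 0.222787.
Rearranging for μ₀: μ₀ = (μ_n·τ_n − τ_data·x̄)/τ₀ = (5.9913·0.222787 − 0.213415·6.9) / 0.009372 = -0.137780/0.009372 ≈ -14.7.

μ₀ = -14.7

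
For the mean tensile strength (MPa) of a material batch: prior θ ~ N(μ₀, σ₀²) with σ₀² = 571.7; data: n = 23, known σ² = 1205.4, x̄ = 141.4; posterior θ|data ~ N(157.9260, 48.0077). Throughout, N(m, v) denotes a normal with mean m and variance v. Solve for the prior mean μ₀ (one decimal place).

With known observation variance, the Normal–Normal posterior has precision τ_n = τ₀ + n/σ² and mean μ_n = (τ₀μ₀ + (n/σ²)x̄)/τ_n.
Here τ₀ = 1/571.7 = 0.001749 and τ_data = 23/1205.4 = 0.019081, so τ_n = 0.020830.
Rearranging for μ₀: μ₀ = (μ_n·τ_n − τ_data·x̄)/τ₀ = (157.9260·0.020830 − 0.019081·141.4) / 0.001749 = 0.591545/0.001749 ≈ 338.2.

μ₀ = 338.2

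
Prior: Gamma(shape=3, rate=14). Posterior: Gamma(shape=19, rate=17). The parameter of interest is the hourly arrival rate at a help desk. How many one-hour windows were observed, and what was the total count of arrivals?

A Gamma(α, β) prior (rate parametrization) on a Poisson rate with n observations summing to S gives posterior Gamma(α+S, β+n).
Matching: Σxᵢ = 19 − 3 = 16 and n = 17 − 14 = 3.

n = 3 one-hour windows with total 16 arrivals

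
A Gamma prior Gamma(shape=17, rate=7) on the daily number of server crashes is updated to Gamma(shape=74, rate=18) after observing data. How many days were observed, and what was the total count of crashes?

A Gamma(α, β) prior (rate parametrization) on a Poisson rate with n observations summing to S gives posterior Gamma(α+S, β+n).
Matching: Σxᵢ = 74 − 17 = 57 and n = 18 − 7 = 11.

n = 11 days with total 57 crashes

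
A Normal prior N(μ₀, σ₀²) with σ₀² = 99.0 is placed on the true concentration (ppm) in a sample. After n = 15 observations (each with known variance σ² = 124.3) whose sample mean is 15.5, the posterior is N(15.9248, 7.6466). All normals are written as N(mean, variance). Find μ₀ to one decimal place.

μ₀ = 21.0

With known observation variance, the Normal–Normal posterior has precision τ_n = τ₀ + n/σ² and mean μ_n = (τ₀μ₀ + (n/σ²)x̄)/τ_n.
Here τ₀ = 1/99.0 = 0.010101 and τ_data = 15/124.3 = 0.120676, so τ_n = 0.130777.
Rearranging for μ₀: μ₀ = (μ_n·τ_n − τ_data·x̄)/τ₀ = (15.9248·0.130777 − 0.120676·15.5) / 0.010101 = 0.212120/0.010101 ≈ 21.0.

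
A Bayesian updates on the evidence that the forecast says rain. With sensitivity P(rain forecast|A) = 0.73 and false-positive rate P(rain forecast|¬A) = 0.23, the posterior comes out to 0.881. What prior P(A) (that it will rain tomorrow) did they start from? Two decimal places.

Bayes' rule in odds form gives O(A|E) = O(A)·[P(E|A)/P(E|¬A)], hence O(A) = O(A|E)/LR.
Posterior odds = 0.881/(1−0.881) = 7.4034. LR = 0.73/0.23 = 3.1739.
Prior odds = 7.4034/3.1739 = 2.3326, so P(A) = 2.3326/(1+2.3326) ≈ 0.70.

P(A) = 0.70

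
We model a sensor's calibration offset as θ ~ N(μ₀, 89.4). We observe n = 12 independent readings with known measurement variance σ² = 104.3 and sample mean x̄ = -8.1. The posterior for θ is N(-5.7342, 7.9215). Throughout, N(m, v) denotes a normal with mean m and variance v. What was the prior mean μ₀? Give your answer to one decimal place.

μ₀ = 18.6

With known observation variance, the Normal–Normal posterior has precision τ_n = τ₀ + n/σ² and mean μ_n = (τ₀μ₀ + (n/σ²)x̄)/τ_n.
Here τ₀ = 1/89.4 = 0.011186 and τ_data = 12/104.3 = 0.115053, so τ_n = 0.126239.
Rearranging for μ₀: μ₀ = (μ_n·τ_n − τ_data·x̄)/τ₀ = (-5.7342·0.126239 − 0.115053·-8.1) / 0.011186 = 0.208050/0.011186 ≈ 18.6.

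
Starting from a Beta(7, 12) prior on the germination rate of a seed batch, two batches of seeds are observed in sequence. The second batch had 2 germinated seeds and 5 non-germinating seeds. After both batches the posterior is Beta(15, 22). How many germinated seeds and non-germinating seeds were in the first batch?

Because Beta–binomial updating is additive in the counts, the combined data contributed (α_post−α_prior, β_post−β_prior) successes and failures.
Total across both batches: 15−7=8 germinated seeds, 22−12=10 non-germinating seeds.
Subtract the second batch: 8−2=6 germinated seeds and 10−5=5 non-germinating seeds.

6 germinated seeds and 5 non-germinating seeds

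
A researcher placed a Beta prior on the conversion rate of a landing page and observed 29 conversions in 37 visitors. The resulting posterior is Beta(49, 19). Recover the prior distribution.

Beta(20, 11)

A Beta(α, β) prior with s successes and f failures in binomial data gives a Beta(α+s, β+f) posterior.
So α = 49 − 29 = 20 and β = 19 − 8 = 11.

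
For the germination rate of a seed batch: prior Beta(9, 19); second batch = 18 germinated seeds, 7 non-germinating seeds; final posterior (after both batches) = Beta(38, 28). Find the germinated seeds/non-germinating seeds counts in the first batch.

11 germinated seeds and 2 non-germinating seeds

Because Beta–binomial updating is additive in the counts, the combined data contributed (α_post−α_prior, β_post−β_prior) successes and failures.
Total across both batches: 38−9=29 germinated seeds, 28−19=9 non-germinating seeds.
Subtract the second batch: 29−18=11 germinated seeds and 9−7=2 non-germinating seeds.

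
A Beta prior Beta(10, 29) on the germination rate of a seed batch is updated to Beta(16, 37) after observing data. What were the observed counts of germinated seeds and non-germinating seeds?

A Beta(a, b) prior with s successes and f failures in binomial data gives a Beta(a+s, b+f) posterior.
So s = 16 − 10 = 6 and f = 37 − 29 = 8.

6 germinated seeds and 8 non-germinating seeds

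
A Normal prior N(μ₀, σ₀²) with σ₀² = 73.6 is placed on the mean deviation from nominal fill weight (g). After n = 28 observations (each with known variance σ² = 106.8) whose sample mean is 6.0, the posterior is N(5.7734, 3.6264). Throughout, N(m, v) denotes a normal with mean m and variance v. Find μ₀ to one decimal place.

The posterior mean is a precision-weighted average: μ_n = (τ₀μ₀ + τ_data·x̄)/(τ₀+τ_data), with τ₀=1/σ₀² and τ_data=n/σ².
Here τ₀ = 1/73.6 = 0.013587 and τ_data = 28/106.8 = 0.262172, so τ_n = 0.275759.
Rearranging for μ₀: μ₀ = (μ_n·τ_n − τ_data·x̄)/τ₀ = (5.7734·0.275759 − 0.262172·6.0) / 0.013587 = 0.019035/0.013587 ≈ 1.4.

μ₀ = 1.4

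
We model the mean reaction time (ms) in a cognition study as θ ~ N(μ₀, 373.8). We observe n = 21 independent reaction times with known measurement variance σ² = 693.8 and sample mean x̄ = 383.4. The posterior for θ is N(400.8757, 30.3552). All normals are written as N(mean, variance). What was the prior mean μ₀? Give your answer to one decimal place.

With known observation variance, the Normal–Normal posterior has precision τ_n = τ₀ + n/σ² and mean μ_n = (τ₀μ₀ + (n/σ²)x̄)/τ_n.
Here τ₀ = 1/373.8 = 0.002675 and τ_data = 21/693.8 = 0.030268, so τ_n = 0.032943.
Rearranging for μ₀: μ₀ = (μ_n·τ_n − τ_data·x̄)/τ₀ = (400.8757·0.032943 − 0.030268·383.4) / 0.002675 = 1.601297/0.002675 ≈ 598.6.

μ₀ = 598.6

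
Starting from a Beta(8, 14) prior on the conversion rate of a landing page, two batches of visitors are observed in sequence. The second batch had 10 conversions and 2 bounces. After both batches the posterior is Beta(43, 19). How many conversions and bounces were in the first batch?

25 conversions and 3 bounces

Because Beta–binomial updating is additive in the counts, the combined data contributed (α_post−α_prior, β_post−β_prior) successes and failures.
Total across both batches: 43−8=35 conversions, 19−14=5 bounces.
Subtract the second batch: 35−10=25 conversions and 5−2=3 bounces.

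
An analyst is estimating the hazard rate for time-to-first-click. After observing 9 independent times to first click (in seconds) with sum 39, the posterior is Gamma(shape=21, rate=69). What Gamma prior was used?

Gamma–exponential conjugacy: posterior shape = α + n, posterior rate = β + Σtᵢ.
So α = 21 − 9 = 12 and β = 69 − 39 = 30.

Gamma(shape=12, rate=30)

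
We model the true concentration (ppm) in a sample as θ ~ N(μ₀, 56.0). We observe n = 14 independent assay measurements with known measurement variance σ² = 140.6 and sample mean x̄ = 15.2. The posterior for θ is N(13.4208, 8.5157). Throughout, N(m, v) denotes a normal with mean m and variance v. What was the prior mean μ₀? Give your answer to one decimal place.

μ₀ = 3.5

The posterior mean is a precision-weighted average: μ_n = (τ₀μ₀ + τ_data·x̄)/(τ₀+τ_data), with τ₀=1/σ₀² and τ_data=n/σ².
Here τ₀ = 1/56.0 = 0.017857 and τ_data = 14/140.6 = 0.099573, so τ_n = 0.117430.
Rearranging for μ₀: μ₀ = (μ_n·τ_n − τ_data·x̄)/τ₀ = (13.4208·0.117430 − 0.099573·15.2) / 0.017857 = 0.062495/0.017857 ≈ 3.5.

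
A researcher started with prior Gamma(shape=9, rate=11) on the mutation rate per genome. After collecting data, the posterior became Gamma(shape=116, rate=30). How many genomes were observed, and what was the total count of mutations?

Gamma–Poisson conjugacy: posterior shape = α + Σxᵢ, posterior rate = β + n.
Matching: Σxᵢ = 116 − 9 = 107 and n = 30 − 11 = 19.

n = 19 genomes with total 107 mutations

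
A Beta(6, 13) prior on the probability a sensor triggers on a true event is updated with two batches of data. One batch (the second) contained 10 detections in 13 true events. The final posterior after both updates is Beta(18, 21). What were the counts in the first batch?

2 detections and 5 misses

Because Beta–binomial updating is additive in the counts, the combined data contributed (α_post−α_prior, β_post−β_prior) successes and failures.
Total across both batches: 18−6=12 detections, 21−13=8 misses.
Subtract the second batch: 12−10=2 detections and 8−3=5 misses.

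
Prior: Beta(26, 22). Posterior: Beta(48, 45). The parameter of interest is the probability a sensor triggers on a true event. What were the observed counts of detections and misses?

Beta is conjugate to the binomial likelihood: posterior = Beta(α+s, β+f).
Match parameters: s=48−26=22, f=45−22=23.

22 detections and 23 misses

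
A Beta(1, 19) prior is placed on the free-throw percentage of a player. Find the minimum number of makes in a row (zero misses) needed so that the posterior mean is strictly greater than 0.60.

k = 28

After k makes and 0 misses the posterior is Beta(1+k, 19), with mean (1+k)/(1+19+k).
Set (1+k)/(20+k) > 0.60 and solve: k > (0.60·20 − 1)/(1 − 0.60) = 27.500.
The smallest integer exceeding 27.500 is 28.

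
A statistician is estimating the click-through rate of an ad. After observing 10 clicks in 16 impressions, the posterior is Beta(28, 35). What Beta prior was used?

Beta(18, 29)

A Beta(α, β) prior with s successes and f failures in binomial data gives a Beta(α+s, β+f) posterior.
Subtract the data counts: 28−10=18, 35−6=29.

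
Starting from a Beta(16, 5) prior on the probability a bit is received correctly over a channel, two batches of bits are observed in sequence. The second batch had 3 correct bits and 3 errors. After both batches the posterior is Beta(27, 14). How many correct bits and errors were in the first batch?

8 correct bits and 6 errors

Because Beta–binomial updating is additive in the counts, the combined data contributed (α_post−α_prior, β_post−β_prior) successes and failures.
Total across both batches: 27−16=11 correct bits, 14−5=9 errors.
Subtract the second batch: 11−3=8 correct bits and 9−3=6 errors.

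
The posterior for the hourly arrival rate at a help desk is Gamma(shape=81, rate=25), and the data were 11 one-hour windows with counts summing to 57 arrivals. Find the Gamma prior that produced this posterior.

Gamma(shape=24, rate=14)

Gamma–Poisson conjugacy: posterior shape = α + Σxᵢ, posterior rate = β + n.
So α = 81 − 57 = 24 and β = 25 − 11 = 14.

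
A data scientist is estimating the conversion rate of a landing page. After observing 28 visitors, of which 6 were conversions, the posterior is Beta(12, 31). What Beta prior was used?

Beta is conjugate to the binomial likelihood: posterior = Beta(α+s, β+f).
Subtract the data counts: 12−6=6, 31−22=9.

Beta(6, 9)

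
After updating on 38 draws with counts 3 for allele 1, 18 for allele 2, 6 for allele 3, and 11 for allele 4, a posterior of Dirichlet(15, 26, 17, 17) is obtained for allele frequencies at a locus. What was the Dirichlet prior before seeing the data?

For a Dirichlet(α) prior with multinomial counts c, the posterior is Dirichlet(α + c) componentwise.
Subtract each count from the matching posterior parameter: 15−3=12, 26−18=8, 17−6=11, 17−11=6.

Dirichlet(12, 8, 11, 6)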